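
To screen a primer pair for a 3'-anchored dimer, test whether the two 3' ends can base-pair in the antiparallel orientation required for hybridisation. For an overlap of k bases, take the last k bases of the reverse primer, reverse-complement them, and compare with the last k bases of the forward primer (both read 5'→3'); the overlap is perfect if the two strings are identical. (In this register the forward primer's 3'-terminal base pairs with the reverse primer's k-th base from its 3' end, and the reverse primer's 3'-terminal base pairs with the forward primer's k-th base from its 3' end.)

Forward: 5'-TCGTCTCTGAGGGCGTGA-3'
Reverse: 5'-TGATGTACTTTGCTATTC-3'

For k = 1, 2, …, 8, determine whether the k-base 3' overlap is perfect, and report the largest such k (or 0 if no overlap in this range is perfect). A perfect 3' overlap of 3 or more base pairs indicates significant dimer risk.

Last 8 bases (5'→3') — forward …GGGCGTGA, reverse …TGCTATTC.
Reverse complement of the reverse primer's last 8 bases: GAATAGCA; its first k bases are the reverse complement of the reverse primer's last k bases, so a perfect k-base overlap needs the forward primer's last k bases to equal them.
Comparing (forward last k vs required): k=1: A vs G ✗; k=2: GA vs GA ✓; k=3: TGA vs GAA ✗; k=4: GTGA vs GAAT ✗; k=5: CGTGA vs GAATA ✗; k=6: GCGTGA vs GAATAG ✗; k=7: GGCGTGA vs GAATAGC ✗; k=8: GGGCGTGA vs GAATAGCA ✗.
Only k = 2 is perfect, so the longest perfect 3' overlap is 2.

Longest perfect overlap: 2 complementary base pairs; below the dimer-risk threshold (threshold 3).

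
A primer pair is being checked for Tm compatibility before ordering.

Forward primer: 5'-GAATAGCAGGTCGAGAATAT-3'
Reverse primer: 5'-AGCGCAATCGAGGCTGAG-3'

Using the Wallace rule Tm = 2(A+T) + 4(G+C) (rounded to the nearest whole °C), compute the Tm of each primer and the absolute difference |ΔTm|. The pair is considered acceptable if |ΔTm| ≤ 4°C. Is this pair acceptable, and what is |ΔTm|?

|ΔTm| = 2°C; the pair is acceptable.

Forward: A=8 T=4 G=6 C=2 → Tm = 2·12 + 4·8 = 56°C.
Reverse: A=5 T=2 G=7 C=4 → Tm = 2·7 + 4·11 = 58°C.
|ΔTm| = |56 − 58| = 2°C, ≤ 4°C.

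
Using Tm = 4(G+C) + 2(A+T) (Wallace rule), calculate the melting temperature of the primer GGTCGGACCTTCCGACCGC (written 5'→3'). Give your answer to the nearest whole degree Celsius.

Base counts: A=2, T=3, G=6, C=8 (length 19).
Tm = 2·(2+3) + 4·(6+8) = 2·5 + 4·14 = 10 + 56 = 66°C.

66°C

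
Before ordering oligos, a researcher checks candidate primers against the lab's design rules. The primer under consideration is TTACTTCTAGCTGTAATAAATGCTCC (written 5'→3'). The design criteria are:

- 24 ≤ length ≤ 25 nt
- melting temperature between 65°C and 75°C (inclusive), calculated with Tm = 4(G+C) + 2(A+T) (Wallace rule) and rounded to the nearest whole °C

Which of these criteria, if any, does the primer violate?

Base counts: A=7, T=10, G=3, C=6 (length 26).
length: length 26, outside 24–25 ✗
Tm: Tm = 2·17 + 4·9 = 70°C ✓

Fails: length.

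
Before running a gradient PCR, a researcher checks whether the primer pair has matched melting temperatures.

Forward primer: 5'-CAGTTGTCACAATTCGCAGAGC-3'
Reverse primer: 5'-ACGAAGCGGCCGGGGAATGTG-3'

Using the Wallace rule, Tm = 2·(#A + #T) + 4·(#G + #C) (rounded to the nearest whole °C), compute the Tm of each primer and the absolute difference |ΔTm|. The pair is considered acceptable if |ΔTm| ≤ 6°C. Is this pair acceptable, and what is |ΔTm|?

Forward: A=6 T=5 G=5 C=6 → Tm = 2·11 + 4·11 = 66°C.
Reverse: A=5 T=2 G=10 C=4 → Tm = 2·7 + 4·14 = 70°C.
|ΔTm| = |66 − 70| = 4°C, ≤ 6°C.

|ΔTm| = 4°C; the pair is acceptable.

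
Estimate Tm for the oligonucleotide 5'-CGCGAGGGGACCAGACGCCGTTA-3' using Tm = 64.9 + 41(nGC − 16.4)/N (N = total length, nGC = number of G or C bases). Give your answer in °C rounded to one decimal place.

64.2°C

Base counts: A=5, T=2, G=9, C=7; G+C = 16, N = 23.
Tm = 64.9 + 41·(16 − 16.4)/23 = 64.9 + -16.40/23 = 64.2°C.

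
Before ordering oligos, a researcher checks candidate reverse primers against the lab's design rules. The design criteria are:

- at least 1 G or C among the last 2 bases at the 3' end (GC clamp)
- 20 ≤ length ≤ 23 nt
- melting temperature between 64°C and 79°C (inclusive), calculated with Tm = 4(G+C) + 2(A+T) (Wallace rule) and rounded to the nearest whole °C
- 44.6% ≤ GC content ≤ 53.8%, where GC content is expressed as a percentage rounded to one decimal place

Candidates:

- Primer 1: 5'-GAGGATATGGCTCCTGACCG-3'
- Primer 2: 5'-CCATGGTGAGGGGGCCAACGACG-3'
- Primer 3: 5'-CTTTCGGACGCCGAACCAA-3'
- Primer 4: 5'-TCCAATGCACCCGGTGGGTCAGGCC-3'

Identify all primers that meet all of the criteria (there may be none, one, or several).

Primer 1 (20 nt, A=4 T=4 G=7 C=5): 3' end CG has 2 G/C ✓; length 20 ✓; Tm = 2·8 + 4·12 = 64°C ✓; GC 12/20 = 60.0%, outside 44.6–53.8% ✗ — fails.
Primer 2 (23 nt, A=5 T=2 G=10 C=6): 3' end CG has 2 G/C ✓; length 23 ✓; Tm = 2·7 + 4·16 = 78°C ✓; GC 16/23 = 69.6%, outside 44.6–53.8% ✗ — fails.
Primer 3 (19 nt, A=5 T=3 G=4 C=7): 3' end AA has 0 G/C, need ≥1 ✗; length 19, outside 20–23 ✗; Tm = 2·8 + 4·11 = 60°C, outside 64–79°C ✗; GC 11/19 = 57.9%, outside 44.6–53.8% ✗ — fails.
Primer 4 (25 nt, A=4 T=4 G=8 C=9): 3' end CC has 2 G/C ✓; length 25, outside 20–23 ✗; Tm = 2·8 + 4·17 = 84°C, outside 64–79°C ✗; GC 17/25 = 68.0%, outside 44.6–53.8% ✗ — fails.

None of the candidates satisfy all criteria.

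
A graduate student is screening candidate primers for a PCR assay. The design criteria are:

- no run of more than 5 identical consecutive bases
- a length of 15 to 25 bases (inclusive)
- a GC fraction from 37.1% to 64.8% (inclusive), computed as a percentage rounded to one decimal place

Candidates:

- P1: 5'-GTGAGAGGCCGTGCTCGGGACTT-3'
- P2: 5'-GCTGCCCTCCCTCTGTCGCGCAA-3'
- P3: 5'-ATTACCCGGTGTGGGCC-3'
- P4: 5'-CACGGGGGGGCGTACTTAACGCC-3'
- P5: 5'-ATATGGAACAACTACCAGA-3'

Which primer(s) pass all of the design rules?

P1 (23 nt, A=3 T=5 G=10 C=5): longest run = 3 ✓; length 23 ✓; GC 15/23 = 65.2%, outside 37.1–64.8% ✗ — fails.
P2 (23 nt, A=2 T=5 G=5 C=11): longest run = 3 ✓; length 23 ✓; GC 16/23 = 69.6%, outside 37.1–64.8% ✗ — fails.
P3 (17 nt, A=2 T=4 G=6 C=5): longest run = 3 ✓; length 17 ✓; GC 11/17 = 64.7% ✓ — passes.
P4 (23 nt, A=4 T=3 G=9 C=7): longest run = 7, exceeds 5 ✗; length 23 ✓; GC 16/23 = 69.6%, outside 37.1–64.8% ✗ — fails.
P5 (19 nt, A=9 T=3 G=3 C=4): longest run = 2 ✓; length 19 ✓; GC 7/19 = 36.8%, outside 37.1–64.8% ✗ — fails.

P3 only.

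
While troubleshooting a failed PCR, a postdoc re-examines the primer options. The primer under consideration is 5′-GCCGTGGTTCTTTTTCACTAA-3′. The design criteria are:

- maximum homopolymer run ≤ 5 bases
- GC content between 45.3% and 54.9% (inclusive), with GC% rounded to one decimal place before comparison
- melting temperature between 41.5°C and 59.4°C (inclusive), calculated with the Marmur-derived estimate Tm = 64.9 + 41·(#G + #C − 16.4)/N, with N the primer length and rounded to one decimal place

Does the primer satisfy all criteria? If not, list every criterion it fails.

Base counts: A=3, T=9, G=4, C=5 (length 21).
homopolymer run: longest run = 5 ✓
GC content: GC 9/21 = 42.9%, outside 45.3–54.9% ✗
Tm: Tm = 64.9 + 41·(9 − 16.4)/21 = 50.5°C ✓

Fails: GC content.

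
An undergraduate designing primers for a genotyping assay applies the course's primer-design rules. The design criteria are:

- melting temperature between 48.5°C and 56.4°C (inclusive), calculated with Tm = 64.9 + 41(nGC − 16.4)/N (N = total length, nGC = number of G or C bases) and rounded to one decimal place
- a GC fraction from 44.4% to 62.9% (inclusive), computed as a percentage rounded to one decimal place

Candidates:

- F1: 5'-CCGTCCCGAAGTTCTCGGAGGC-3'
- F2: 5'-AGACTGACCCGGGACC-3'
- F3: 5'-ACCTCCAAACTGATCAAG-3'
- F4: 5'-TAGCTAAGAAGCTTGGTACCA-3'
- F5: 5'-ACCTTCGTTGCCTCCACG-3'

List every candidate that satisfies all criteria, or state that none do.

F5 only.

F1 (22 nt, A=3 T=4 G=7 C=8): Tm = 64.9 + 41·(15 − 16.4)/22 = 62.3°C, outside 48.5–56.4°C ✗; GC 15/22 = 68.2%, outside 44.4–62.9% ✗ — fails.
F2 (16 nt, A=4 T=1 G=5 C=6): Tm = 64.9 + 41·(11 − 16.4)/16 = 51.1°C ✓; GC 11/16 = 68.8%, outside 44.4–62.9% ✗ — fails.
F3 (18 nt, A=7 T=3 G=2 C=6): Tm = 64.9 + 41·(8 − 16.4)/18 = 45.8°C, outside 48.5–56.4°C ✗; GC 8/18 = 44.4% ✓ — fails.
F4 (21 nt, A=7 T=5 G=5 C=4): Tm = 64.9 + 41·(9 − 16.4)/21 = 50.5°C ✓; GC 9/21 = 42.9%, outside 44.4–62.9% ✗ — fails.
F5 (18 nt, A=2 T=5 G=3 C=8): Tm = 64.9 + 41·(11 − 16.4)/18 = 52.6°C ✓; GC 11/18 = 61.1% ✓ — passes.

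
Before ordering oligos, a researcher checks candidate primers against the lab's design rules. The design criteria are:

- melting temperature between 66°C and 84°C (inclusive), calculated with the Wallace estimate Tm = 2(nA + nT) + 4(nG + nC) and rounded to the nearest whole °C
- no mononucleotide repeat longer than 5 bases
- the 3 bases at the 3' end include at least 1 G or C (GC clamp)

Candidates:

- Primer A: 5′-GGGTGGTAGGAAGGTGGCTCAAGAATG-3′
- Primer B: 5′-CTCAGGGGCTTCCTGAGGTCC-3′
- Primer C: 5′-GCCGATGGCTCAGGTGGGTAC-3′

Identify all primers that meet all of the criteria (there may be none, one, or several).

Primer A (27 nt, A=7 T=5 G=13 C=2): Tm = 2·12 + 4·15 = 84°C ✓; longest run = 3 ✓; 3' end ATG has 1 G/C ✓ — passes.
Primer B (21 nt, A=2 T=5 G=7 C=7): Tm = 2·7 + 4·14 = 70°C ✓; longest run = 4 ✓; 3' end TCC has 2 G/C ✓ — passes.
Primer C (21 nt, A=3 T=4 G=9 C=5): Tm = 2·7 + 4·14 = 70°C ✓; longest run = 3 ✓; 3' end TAC has 1 G/C ✓ — passes.

Primer A, Primer B and Primer C.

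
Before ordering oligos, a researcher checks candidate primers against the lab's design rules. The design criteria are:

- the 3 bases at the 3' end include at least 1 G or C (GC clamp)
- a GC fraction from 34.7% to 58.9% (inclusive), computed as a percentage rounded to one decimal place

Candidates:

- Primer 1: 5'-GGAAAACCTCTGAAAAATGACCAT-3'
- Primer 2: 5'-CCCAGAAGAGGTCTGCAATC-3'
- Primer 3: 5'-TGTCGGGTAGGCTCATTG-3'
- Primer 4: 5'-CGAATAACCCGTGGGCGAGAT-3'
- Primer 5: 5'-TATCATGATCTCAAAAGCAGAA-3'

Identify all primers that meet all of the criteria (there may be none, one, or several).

Primer 1, Primer 2, Primer 3 and Primer 4.

Primer 1 (24 nt, A=11 T=4 G=4 C=5): 3' end CAT has 1 G/C ✓; GC 9/24 = 37.5% ✓ — passes.
Primer 2 (20 nt, A=6 T=3 G=5 C=6): 3' end ATC has 1 G/C ✓; GC 11/20 = 55.0% ✓ — passes.
Primer 3 (18 nt, A=2 T=6 G=7 C=3): 3' end TTG has 1 G/C ✓; GC 10/18 = 55.6% ✓ — passes.
Primer 4 (21 nt, A=6 T=3 G=7 C=5): 3' end GAT has 1 G/C ✓; GC 12/21 = 57.1% ✓ — passes.
Primer 5 (22 nt, A=10 T=5 G=3 C=4): 3' end GAA has 1 G/C ✓; GC 7/22 = 31.8%, outside 34.7–58.9% ✗ — fails.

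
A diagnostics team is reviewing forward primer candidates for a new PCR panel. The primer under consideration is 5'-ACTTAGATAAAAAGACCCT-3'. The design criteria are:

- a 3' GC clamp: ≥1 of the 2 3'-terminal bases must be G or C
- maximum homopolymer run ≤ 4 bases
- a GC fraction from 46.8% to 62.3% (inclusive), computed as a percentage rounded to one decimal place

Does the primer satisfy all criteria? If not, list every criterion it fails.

Fails: homopolymer run, GC content.

Base counts: A=9, T=4, G=2, C=4 (length 19).
GC clamp: 3' end CT has 1 G/C ✓
homopolymer run: longest run = 5, exceeds 4 ✗
GC content: GC 6/19 = 31.6%, outside 46.8–62.3% ✗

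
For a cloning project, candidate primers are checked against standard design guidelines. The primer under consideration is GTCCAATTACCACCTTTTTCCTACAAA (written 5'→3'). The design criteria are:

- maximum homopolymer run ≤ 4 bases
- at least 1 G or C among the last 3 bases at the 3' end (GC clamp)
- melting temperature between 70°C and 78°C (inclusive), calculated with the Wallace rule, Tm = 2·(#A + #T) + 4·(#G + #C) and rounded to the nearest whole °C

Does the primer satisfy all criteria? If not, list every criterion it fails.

Base counts: A=8, T=9, G=1, C=9 (length 27).
homopolymer run: longest run = 5, exceeds 4 ✗
GC clamp: 3' end AAA has 0 G/C, need ≥1 ✗
Tm: Tm = 2·17 + 4·10 = 74°C ✓

Fails: homopolymer run, GC clamp.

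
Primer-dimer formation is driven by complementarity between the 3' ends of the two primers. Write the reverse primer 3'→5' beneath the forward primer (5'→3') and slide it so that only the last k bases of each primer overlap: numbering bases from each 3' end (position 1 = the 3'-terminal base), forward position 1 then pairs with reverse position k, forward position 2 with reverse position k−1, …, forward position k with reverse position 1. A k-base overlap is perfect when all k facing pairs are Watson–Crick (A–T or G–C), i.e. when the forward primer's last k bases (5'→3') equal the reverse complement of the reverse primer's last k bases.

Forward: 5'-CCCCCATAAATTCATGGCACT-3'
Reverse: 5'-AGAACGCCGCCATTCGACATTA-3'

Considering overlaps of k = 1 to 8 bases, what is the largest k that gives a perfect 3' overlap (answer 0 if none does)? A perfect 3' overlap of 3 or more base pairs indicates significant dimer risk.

Longest perfect overlap: 1 complementary base pair; below the dimer-risk threshold (threshold 3).

Last 8 bases (5'→3') — forward …ATGGCACT, reverse …CGACATTA.
Reverse complement of the reverse primer's last 8 bases: TAATGTCG; its first k bases are the reverse complement of the reverse primer's last k bases, so a perfect k-base overlap needs the forward primer's last k bases to equal them.
Comparing (forward last k vs required): k=1: T vs T ✓; k=2: CT vs TA ✗; k=3: ACT vs TAA ✗; k=4: CACT vs TAAT ✗; k=5: GCACT vs TAATG ✗; k=6: GGCACT vs TAATGT ✗; k=7: TGGCACT vs TAATGTC ✗; k=8: ATGGCACT vs TAATGTCG ✗.
Only k = 1 is perfect, so the longest perfect 3' overlap is 1.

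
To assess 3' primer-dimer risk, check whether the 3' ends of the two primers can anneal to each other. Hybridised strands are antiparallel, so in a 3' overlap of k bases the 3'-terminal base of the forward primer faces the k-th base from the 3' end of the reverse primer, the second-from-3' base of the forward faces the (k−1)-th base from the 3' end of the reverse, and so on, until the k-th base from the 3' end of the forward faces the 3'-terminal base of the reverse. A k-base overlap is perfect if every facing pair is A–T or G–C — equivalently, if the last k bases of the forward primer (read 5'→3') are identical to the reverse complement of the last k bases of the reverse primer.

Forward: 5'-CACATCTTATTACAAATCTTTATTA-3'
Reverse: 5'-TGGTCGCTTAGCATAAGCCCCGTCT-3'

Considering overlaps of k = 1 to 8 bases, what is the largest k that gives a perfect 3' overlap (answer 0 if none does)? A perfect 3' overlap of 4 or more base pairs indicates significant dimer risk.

Last 8 bases (5'→3') — forward …CTTTATTA, reverse …CCCCGTCT.
Reverse complement of the reverse primer's last 8 bases: AGACGGGG; its first k bases are the reverse complement of the reverse primer's last k bases, so a perfect k-base overlap needs the forward primer's last k bases to equal them.
Comparing (forward last k vs required): k=1: A vs A ✓; k=2: TA vs AG ✗; k=3: TTA vs AGA ✗; k=4: ATTA vs AGAC ✗; k=5: TATTA vs AGACG ✗; k=6: TTATTA vs AGACGG ✗; k=7: TTTATTA vs AGACGGG ✗; k=8: CTTTATTA vs AGACGGGG ✗.
Only k = 1 is perfect, so the longest perfect 3' overlap is 1.

Longest perfect overlap: 1 complementary base pair; below the dimer-risk threshold (threshold 4).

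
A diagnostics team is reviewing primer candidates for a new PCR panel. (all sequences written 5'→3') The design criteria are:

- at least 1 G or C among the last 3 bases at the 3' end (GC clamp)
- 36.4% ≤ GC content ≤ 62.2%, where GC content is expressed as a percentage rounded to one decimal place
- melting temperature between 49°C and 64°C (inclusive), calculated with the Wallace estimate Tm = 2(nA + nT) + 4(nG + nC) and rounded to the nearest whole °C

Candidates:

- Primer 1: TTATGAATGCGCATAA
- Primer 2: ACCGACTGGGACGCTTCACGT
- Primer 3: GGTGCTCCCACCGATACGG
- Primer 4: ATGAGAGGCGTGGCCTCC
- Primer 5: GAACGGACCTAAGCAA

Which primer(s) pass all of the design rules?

None of the candidates satisfy all criteria.

Primer 1 (16 nt, A=6 T=5 G=3 C=2): 3' end TAA has 0 G/C, need ≥1 ✗; GC 5/16 = 31.3%, outside 36.4–62.2% ✗; Tm = 2·11 + 4·5 = 42°C, outside 49–64°C ✗ — fails.
Primer 2 (21 nt, A=4 T=4 G=6 C=7): 3' end CGT has 2 G/C ✓; GC 13/21 = 61.9% ✓; Tm = 2·8 + 4·13 = 68°C, outside 49–64°C ✗ — fails.
Primer 3 (19 nt, A=3 T=3 G=6 C=7): 3' end CGG has 3 G/C ✓; GC 13/19 = 68.4%, outside 36.4–62.2% ✗; Tm = 2·6 + 4·13 = 64°C ✓ — fails.
Primer 4 (18 nt, A=3 T=3 G=7 C=5): 3' end TCC has 2 G/C ✓; GC 12/18 = 66.7%, outside 36.4–62.2% ✗; Tm = 2·6 + 4·12 = 60°C ✓ — fails.
Primer 5 (16 nt, A=7 T=1 G=4 C=4): 3' end CAA has 1 G/C ✓; GC 8/16 = 50.0% ✓; Tm = 2·8 + 4·8 = 48°C, outside 49–64°C ✗ — fails.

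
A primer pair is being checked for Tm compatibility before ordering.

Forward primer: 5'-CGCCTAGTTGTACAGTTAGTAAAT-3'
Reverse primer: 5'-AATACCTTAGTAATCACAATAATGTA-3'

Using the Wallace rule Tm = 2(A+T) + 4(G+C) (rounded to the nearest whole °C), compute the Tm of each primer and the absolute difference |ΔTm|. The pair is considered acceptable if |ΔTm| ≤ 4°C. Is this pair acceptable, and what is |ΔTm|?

|ΔTm| = 2°C; the pair is acceptable.

Forward: A=7 T=8 G=5 C=4 → Tm = 2·15 + 4·9 = 66°C.
Reverse: A=12 T=8 G=2 C=4 → Tm = 2·20 + 4·6 = 64°C.
|ΔTm| = |66 − 64| = 2°C, ≤ 4°C.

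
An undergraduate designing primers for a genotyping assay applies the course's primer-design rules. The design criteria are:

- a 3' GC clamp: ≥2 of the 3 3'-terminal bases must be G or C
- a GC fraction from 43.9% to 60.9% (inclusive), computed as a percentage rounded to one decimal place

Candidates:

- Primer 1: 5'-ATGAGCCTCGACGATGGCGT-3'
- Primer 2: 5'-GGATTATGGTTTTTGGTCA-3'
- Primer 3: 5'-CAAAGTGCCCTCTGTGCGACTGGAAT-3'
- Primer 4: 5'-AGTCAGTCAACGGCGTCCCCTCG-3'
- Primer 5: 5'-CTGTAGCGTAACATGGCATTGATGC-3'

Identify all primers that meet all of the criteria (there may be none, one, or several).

Primer 1 (20 nt, A=4 T=4 G=7 C=5): 3' end CGT has 2 G/C ✓; GC 12/20 = 60.0% ✓ — passes.
Primer 2 (19 nt, A=3 T=9 G=6 C=1): 3' end TCA has 1 G/C, need ≥2 ✗; GC 7/19 = 36.8%, outside 43.9–60.9% ✗ — fails.
Primer 3 (26 nt, A=6 T=6 G=7 C=7): 3' end AAT has 0 G/C, need ≥2 ✗; GC 14/26 = 53.8% ✓ — fails.
Primer 4 (23 nt, A=4 T=4 G=6 C=9): 3' end TCG has 2 G/C ✓; GC 15/23 = 65.2%, outside 43.9–60.9% ✗ — fails.
Primer 5 (25 nt, A=6 T=7 G=7 C=5): 3' end TGC has 2 G/C ✓; GC 12/25 = 48.0% ✓ — passes.

Primer 1 and Primer 5.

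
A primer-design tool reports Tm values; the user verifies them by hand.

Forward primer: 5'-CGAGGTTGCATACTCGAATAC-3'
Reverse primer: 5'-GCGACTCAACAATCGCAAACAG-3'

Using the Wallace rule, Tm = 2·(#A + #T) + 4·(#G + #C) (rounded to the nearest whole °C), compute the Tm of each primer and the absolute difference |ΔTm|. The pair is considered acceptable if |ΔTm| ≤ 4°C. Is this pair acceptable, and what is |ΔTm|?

|ΔTm| = 4°C; the pair is acceptable.

Forward: A=6 T=5 G=5 C=5 → Tm = 2·11 + 4·10 = 62°C.
Reverse: A=9 T=2 G=4 C=7 → Tm = 2·11 + 4·11 = 66°C.
|ΔTm| = |62 − 66| = 4°C, ≤ 4°C.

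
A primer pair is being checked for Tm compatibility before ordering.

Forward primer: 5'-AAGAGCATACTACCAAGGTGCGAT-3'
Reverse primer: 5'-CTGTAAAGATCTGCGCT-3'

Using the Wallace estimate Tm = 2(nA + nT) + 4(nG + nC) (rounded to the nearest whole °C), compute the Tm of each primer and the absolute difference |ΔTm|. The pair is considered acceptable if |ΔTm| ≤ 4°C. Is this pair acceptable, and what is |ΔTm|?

Forward: A=9 T=4 G=6 C=5 → Tm = 2·13 + 4·11 = 70°C.
Reverse: A=4 T=5 G=4 C=4 → Tm = 2·9 + 4·8 = 50°C.
|ΔTm| = |70 − 50| = 20°C, > 4°C.

|ΔTm| = 20°C; the pair is not acceptable.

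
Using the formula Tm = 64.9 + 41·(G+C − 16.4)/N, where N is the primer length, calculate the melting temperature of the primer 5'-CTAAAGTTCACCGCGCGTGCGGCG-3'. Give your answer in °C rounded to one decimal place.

64.2°C

Base counts: A=4, T=4, G=8, C=8; G+C = 16, N = 24.
Tm = 64.9 + 41·(16 − 16.4)/24 = 64.9 + -16.40/24 = 64.2°C.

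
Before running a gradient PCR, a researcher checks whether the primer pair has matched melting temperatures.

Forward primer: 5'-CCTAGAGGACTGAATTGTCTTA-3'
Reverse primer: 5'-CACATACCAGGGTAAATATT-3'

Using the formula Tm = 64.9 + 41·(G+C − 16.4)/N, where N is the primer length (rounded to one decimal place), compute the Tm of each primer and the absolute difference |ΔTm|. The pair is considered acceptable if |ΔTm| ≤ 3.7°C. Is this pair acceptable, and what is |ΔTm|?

Forward: G+C = 9, N = 22 → Tm = 64.9 + 41·(9 − 16.4)/22 = 51.1°C.
Reverse: G+C = 7, N = 20 → Tm = 64.9 + 41·(7 − 16.4)/20 = 45.6°C.
|ΔTm| = |51.1 − 45.6| = 5.5°C, > 3.7°C.

|ΔTm| = 5.5°C; the pair is not acceptable.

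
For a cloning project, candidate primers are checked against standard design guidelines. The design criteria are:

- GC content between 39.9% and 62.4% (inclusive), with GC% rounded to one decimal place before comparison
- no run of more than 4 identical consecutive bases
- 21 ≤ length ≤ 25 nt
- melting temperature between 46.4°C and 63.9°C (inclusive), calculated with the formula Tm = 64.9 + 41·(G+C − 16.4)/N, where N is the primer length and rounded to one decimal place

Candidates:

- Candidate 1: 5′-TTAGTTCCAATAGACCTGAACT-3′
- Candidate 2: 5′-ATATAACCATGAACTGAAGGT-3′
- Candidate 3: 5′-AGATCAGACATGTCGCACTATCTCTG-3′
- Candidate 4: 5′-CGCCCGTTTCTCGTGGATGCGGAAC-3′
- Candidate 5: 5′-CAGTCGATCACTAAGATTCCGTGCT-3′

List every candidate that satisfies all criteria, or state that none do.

Candidate 1 (22 nt, A=7 T=7 G=3 C=5): GC 8/22 = 36.4%, outside 39.9–62.4% ✗; longest run = 2 ✓; length 22 ✓; Tm = 64.9 + 41·(8 − 16.4)/22 = 49.2°C ✓ — fails.
Candidate 2 (21 nt, A=9 T=5 G=4 C=3): GC 7/21 = 33.3%, outside 39.9–62.4% ✗; longest run = 2 ✓; length 21 ✓; Tm = 64.9 + 41·(7 − 16.4)/21 = 46.5°C ✓ — fails.
Candidate 3 (26 nt, A=7 T=7 G=5 C=7): GC 12/26 = 46.2% ✓; longest run = 1 ✓; length 26, outside 21–25 ✗; Tm = 64.9 + 41·(12 − 16.4)/26 = 58.0°C ✓ — fails.
Candidate 4 (25 nt, A=3 T=6 G=8 C=8): GC 16/25 = 64.0%, outside 39.9–62.4% ✗; longest run = 3 ✓; length 25 ✓; Tm = 64.9 + 41·(16 − 16.4)/25 = 64.2°C, outside 46.4–63.9°C ✗ — fails.
Candidate 5 (25 nt, A=6 T=7 G=5 C=7): GC 12/25 = 48.0% ✓; longest run = 2 ✓; length 25 ✓; Tm = 64.9 + 41·(12 − 16.4)/25 = 57.7°C ✓ — passes.

Candidate 5 only.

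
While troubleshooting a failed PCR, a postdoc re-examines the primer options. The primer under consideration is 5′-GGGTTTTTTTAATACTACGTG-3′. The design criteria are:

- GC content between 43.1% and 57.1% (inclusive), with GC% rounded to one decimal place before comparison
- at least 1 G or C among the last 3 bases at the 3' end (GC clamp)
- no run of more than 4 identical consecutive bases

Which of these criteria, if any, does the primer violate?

Base counts: A=4, T=10, G=5, C=2 (length 21).
GC content: GC 7/21 = 33.3%, outside 43.1–57.1% ✗
GC clamp: 3' end GTG has 2 G/C ✓
homopolymer run: longest run = 7, exceeds 4 ✗

Fails: GC content, homopolymer run.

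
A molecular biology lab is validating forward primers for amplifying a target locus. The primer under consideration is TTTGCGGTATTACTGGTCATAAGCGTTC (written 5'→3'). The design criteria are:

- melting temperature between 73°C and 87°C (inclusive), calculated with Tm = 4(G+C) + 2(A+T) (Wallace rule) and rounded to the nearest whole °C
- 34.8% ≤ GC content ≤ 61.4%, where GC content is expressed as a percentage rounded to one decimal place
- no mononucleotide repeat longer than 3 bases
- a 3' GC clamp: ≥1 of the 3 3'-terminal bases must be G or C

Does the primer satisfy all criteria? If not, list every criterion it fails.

Base counts: A=5, T=11, G=7, C=5 (length 28).
Tm: Tm = 2·16 + 4·12 = 80°C ✓
GC content: GC 12/28 = 42.9% ✓
homopolymer run: longest run = 3 ✓
GC clamp: 3' end TTC has 1 G/C ✓

Meets all criteria.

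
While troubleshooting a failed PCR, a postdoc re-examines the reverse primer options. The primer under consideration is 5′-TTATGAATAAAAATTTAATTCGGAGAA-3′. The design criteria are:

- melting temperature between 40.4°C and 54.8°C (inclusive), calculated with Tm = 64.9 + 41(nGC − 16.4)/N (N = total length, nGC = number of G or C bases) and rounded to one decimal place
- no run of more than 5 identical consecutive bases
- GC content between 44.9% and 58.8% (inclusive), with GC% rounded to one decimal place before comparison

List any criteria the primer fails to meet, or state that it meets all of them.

Fails: GC content.

Base counts: A=13, T=9, G=4, C=1 (length 27).
Tm: Tm = 64.9 + 41·(5 − 16.4)/27 = 47.6°C ✓
homopolymer run: longest run = 5 ✓
GC content: GC 5/27 = 18.5%, outside 44.9–58.8% ✗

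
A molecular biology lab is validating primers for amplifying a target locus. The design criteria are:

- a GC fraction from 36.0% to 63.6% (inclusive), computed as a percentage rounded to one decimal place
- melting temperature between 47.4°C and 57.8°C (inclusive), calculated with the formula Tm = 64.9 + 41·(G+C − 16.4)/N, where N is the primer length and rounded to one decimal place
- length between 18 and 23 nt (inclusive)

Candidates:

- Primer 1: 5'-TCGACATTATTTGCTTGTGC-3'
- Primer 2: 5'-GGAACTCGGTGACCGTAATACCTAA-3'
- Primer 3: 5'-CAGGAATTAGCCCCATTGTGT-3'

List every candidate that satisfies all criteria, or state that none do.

Primer 1 and Primer 3.

Primer 1 (20 nt, A=3 T=9 G=4 C=4): GC 8/20 = 40.0% ✓; Tm = 64.9 + 41·(8 − 16.4)/20 = 47.7°C ✓; length 20 ✓ — passes.
Primer 2 (25 nt, A=8 T=5 G=6 C=6): GC 12/25 = 48.0% ✓; Tm = 64.9 + 41·(12 − 16.4)/25 = 57.7°C ✓; length 25, outside 18–23 ✗ — fails.
Primer 3 (21 nt, A=5 T=6 G=5 C=5): GC 10/21 = 47.6% ✓; Tm = 64.9 + 41·(10 − 16.4)/21 = 52.4°C ✓; length 21 ✓ — passes.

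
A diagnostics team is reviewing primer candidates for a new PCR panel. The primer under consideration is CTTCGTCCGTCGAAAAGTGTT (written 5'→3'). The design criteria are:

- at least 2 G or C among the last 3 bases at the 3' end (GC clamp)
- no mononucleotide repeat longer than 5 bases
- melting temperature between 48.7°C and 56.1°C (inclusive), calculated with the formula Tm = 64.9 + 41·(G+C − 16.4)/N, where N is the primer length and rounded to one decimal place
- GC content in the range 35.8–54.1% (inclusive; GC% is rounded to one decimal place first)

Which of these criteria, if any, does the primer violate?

Base counts: A=4, T=7, G=5, C=5 (length 21).
GC clamp: 3' end GTT has 1 G/C, need ≥2 ✗
homopolymer run: longest run = 4 ✓
Tm: Tm = 64.9 + 41·(10 − 16.4)/21 = 52.4°C ✓
GC content: GC 10/21 = 47.6% ✓

Fails: GC clamp.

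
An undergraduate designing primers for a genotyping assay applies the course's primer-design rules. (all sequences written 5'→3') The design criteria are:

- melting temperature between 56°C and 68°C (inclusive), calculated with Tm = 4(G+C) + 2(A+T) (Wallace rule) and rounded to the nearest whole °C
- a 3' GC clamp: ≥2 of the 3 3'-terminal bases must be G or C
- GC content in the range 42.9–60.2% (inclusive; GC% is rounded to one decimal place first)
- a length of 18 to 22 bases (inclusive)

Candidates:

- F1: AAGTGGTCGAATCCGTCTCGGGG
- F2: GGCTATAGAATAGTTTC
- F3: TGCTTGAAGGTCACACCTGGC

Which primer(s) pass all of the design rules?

F3 only.

F1 (23 nt, A=4 T=5 G=9 C=5): Tm = 2·9 + 4·14 = 74°C, outside 56–68°C ✗; 3' end GGG has 3 G/C ✓; GC 14/23 = 60.9%, outside 42.9–60.2% ✗; length 23, outside 18–22 ✗ — fails.
F2 (17 nt, A=5 T=6 G=4 C=2): Tm = 2·11 + 4·6 = 46°C, outside 56–68°C ✗; 3' end TTC has 1 G/C, need ≥2 ✗; GC 6/17 = 35.3%, outside 42.9–60.2% ✗; length 17, outside 18–22 ✗ — fails.
F3 (21 nt, A=4 T=5 G=6 C=6): Tm = 2·9 + 4·12 = 66°C ✓; 3' end GGC has 3 G/C ✓; GC 12/21 = 57.1% ✓; length 21 ✓ — passes.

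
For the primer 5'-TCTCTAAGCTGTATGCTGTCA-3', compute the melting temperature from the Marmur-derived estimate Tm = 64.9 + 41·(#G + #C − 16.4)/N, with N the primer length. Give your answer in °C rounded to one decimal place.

Base counts: A=4, T=8, G=4, C=5; G+C = 9, N = 21.
Tm = 64.9 + 41·(9 − 16.4)/21 = 64.9 + -303.40/21 = 50.5°C.

50.5°C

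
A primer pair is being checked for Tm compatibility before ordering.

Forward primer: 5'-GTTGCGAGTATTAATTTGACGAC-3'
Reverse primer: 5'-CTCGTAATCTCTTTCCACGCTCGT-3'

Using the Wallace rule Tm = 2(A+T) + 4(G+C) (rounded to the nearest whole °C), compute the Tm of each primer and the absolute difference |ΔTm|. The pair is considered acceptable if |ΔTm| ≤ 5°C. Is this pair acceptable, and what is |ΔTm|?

Forward: A=6 T=8 G=6 C=3 → Tm = 2·14 + 4·9 = 64°C.
Reverse: A=3 T=9 G=3 C=9 → Tm = 2·12 + 4·12 = 72°C.
|ΔTm| = |64 − 72| = 8°C, > 5°C.

|ΔTm| = 8°C; the pair is not acceptable.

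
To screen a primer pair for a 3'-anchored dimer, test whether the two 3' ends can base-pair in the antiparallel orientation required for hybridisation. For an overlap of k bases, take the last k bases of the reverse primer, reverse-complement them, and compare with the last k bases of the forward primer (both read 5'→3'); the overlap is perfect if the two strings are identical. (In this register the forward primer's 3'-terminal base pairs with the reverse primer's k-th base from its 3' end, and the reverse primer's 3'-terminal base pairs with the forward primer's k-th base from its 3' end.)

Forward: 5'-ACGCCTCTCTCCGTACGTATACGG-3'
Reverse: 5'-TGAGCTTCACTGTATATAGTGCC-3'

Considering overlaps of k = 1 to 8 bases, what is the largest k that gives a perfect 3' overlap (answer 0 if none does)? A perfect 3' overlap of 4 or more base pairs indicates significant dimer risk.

Last 8 bases (5'→3') — forward …GTATACGG, reverse …ATAGTGCC.
Reverse complement of the reverse primer's last 8 bases: GGCACTAT; its first k bases are the reverse complement of the reverse primer's last k bases, so a perfect k-base overlap needs the forward primer's last k bases to equal them.
Comparing (forward last k vs required): k=1: G vs G ✓; k=2: GG vs GG ✓; k=3: CGG vs GGC ✗; k=4: ACGG vs GGCA ✗; k=5: TACGG vs GGCAC ✗; k=6: ATACGG vs GGCACT ✗; k=7: TATACGG vs GGCACTA ✗; k=8: GTATACGG vs GGCACTAT ✗.
Perfect overlaps at k = 1, 2; the largest is 2.

Longest perfect overlap: 2 complementary base pairs; below the dimer-risk threshold (threshold 4).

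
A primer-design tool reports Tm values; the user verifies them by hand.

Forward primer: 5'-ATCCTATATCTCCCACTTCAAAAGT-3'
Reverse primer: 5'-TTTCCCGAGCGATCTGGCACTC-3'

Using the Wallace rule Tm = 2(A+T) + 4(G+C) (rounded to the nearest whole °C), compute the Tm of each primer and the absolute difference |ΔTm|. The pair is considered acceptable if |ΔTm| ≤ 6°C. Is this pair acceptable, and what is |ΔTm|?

|ΔTm| = 2°C; the pair is acceptable.

Forward: A=8 T=8 G=1 C=8 → Tm = 2·16 + 4·9 = 68°C.
Reverse: A=3 T=6 G=5 C=8 → Tm = 2·9 + 4·13 = 70°C.
|ΔTm| = |68 − 70| = 2°C, ≤ 6°C.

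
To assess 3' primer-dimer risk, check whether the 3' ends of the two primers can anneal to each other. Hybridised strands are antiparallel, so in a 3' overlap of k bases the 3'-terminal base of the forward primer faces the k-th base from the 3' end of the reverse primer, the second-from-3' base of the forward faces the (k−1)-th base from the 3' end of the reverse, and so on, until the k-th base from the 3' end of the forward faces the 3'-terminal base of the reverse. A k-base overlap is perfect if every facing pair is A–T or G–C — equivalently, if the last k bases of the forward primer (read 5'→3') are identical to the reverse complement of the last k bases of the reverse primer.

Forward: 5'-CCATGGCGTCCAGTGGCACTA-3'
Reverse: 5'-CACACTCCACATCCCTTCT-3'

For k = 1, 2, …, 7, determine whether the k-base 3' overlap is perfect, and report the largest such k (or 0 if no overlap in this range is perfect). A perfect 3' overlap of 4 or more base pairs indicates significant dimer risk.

Longest perfect overlap: 1 complementary base pair; below the dimer-risk threshold (threshold 4).

Last 7 bases (5'→3') — forward …GGCACTA, reverse …CCCTTCT.
Reverse complement of the reverse primer's last 7 bases: AGAAGGG; its first k bases are the reverse complement of the reverse primer's last k bases, so a perfect k-base overlap needs the forward primer's last k bases to equal them.
Comparing (forward last k vs required): k=1: A vs A ✓; k=2: TA vs AG ✗; k=3: CTA vs AGA ✗; k=4: ACTA vs AGAA ✗; k=5: CACTA vs AGAAG ✗; k=6: GCACTA vs AGAAGG ✗; k=7: GGCACTA vs AGAAGGG ✗.
Only k = 1 is perfect, so the longest perfect 3' overlap is 1.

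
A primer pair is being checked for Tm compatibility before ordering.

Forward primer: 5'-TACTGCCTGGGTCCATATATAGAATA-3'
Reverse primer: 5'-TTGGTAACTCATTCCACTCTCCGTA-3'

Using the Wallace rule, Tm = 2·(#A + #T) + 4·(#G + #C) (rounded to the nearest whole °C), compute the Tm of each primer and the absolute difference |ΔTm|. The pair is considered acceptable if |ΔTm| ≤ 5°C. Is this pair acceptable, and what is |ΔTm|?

|ΔTm| = 0°C; the pair is acceptable.

Forward: A=8 T=8 G=5 C=5 → Tm = 2·16 + 4·10 = 72°C.
Reverse: A=5 T=9 G=3 C=8 → Tm = 2·14 + 4·11 = 72°C.
|ΔTm| = |72 − 72| = 0°C, ≤ 5°C.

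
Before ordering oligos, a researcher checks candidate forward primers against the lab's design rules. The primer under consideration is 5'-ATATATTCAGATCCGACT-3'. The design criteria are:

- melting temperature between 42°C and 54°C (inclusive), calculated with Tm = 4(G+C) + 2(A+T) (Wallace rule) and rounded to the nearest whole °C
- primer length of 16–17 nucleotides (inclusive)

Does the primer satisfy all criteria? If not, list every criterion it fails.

Fails: length.

Base counts: A=6, T=6, G=2, C=4 (length 18).
Tm: Tm = 2·12 + 4·6 = 48°C ✓
length: length 18, outside 16–17 ✗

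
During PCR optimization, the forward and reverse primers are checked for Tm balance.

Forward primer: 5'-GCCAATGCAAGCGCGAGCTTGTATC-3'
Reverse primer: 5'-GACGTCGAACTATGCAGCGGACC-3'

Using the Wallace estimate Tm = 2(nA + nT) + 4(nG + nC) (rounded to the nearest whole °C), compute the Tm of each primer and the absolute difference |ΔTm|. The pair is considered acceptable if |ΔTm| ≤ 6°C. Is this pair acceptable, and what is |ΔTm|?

Forward: A=6 T=5 G=7 C=7 → Tm = 2·11 + 4·14 = 78°C.
Reverse: A=6 T=3 G=7 C=7 → Tm = 2·9 + 4·14 = 74°C.
|ΔTm| = |78 − 74| = 4°C, ≤ 6°C.

|ΔTm| = 4°C; the pair is acceptable.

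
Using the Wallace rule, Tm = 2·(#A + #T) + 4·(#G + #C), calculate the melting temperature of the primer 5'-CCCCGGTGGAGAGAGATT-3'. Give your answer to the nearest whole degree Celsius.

Base counts: A=4, T=3, G=7, C=4 (length 18).
Tm = 2·(4+3) + 4·(7+4) = 2·7 + 4·11 = 14 + 44 = 58°C.

58°C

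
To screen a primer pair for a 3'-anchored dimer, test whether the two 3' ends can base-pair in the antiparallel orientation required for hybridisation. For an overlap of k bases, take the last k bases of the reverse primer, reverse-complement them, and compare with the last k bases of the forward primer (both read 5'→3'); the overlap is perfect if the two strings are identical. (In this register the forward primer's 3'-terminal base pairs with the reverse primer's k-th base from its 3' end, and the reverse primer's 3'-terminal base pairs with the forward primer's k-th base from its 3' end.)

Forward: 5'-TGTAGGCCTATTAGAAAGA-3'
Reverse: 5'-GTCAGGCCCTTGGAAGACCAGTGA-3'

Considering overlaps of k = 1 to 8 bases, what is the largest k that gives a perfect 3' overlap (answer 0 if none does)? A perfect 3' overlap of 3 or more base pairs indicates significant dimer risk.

Last 8 bases (5'→3') — forward …TAGAAAGA, reverse …ACCAGTGA.
Reverse complement of the reverse primer's last 8 bases: TCACTGGT; its first k bases are the reverse complement of the reverse primer's last k bases, so a perfect k-base overlap needs the forward primer's last k bases to equal them.
Comparing (forward last k vs required): k=1: A vs T ✗; k=2: GA vs TC ✗; k=3: AGA vs TCA ✗; k=4: AAGA vs TCAC ✗; k=5: AAAGA vs TCACT ✗; k=6: GAAAGA vs TCACTG ✗; k=7: AGAAAGA vs TCACTGG ✗; k=8: TAGAAAGA vs TCACTGGT ✗.
No overlap length from 1 to 8 is perfect, so the longest perfect 3' overlap is 0.

Longest perfect overlap: 0 complementary base pairs; below the dimer-risk threshold (threshold 3).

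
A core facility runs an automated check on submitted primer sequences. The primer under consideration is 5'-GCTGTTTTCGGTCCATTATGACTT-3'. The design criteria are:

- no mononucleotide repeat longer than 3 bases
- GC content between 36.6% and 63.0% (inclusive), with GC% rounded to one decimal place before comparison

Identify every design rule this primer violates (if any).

Base counts: A=3, T=11, G=5, C=5 (length 24).
homopolymer run: longest run = 4, exceeds 3 ✗
GC content: GC 10/24 = 41.7% ✓

Fails: homopolymer run.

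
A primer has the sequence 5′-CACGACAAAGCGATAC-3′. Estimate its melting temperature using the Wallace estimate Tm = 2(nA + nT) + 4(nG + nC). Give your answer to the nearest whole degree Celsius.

Base counts: A=7, T=1, G=3, C=5 (length 16).
Tm = 2·(7+1) + 4·(3+5) = 2·8 + 4·8 = 16 + 32 = 48°C.

48°C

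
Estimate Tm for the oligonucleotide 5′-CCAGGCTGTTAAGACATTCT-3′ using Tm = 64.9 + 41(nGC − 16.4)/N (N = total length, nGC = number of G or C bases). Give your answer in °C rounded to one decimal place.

49.7°C

Base counts: A=5, T=6, G=4, C=5; G+C = 9, N = 20.
Tm = 64.9 + 41·(9 − 16.4)/20 = 64.9 + -303.40/20 = 49.7°C.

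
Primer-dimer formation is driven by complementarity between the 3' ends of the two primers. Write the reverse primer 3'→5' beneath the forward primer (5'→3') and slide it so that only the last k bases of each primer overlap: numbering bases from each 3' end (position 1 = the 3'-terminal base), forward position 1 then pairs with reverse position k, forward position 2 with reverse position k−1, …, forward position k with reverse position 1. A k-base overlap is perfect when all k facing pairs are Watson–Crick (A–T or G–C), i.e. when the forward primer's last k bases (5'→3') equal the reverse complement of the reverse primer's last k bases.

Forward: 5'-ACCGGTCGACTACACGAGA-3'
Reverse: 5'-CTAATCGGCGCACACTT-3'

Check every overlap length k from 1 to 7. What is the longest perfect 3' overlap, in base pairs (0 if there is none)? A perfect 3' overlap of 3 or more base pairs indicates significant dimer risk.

Longest perfect overlap: 1 complementary base pair; below the dimer-risk threshold (threshold 3).

Last 7 bases (5'→3') — forward …CACGAGA, reverse …CACACTT.
Reverse complement of the reverse primer's last 7 bases: AAGTGTG; its first k bases are the reverse complement of the reverse primer's last k bases, so a perfect k-base overlap needs the forward primer's last k bases to equal them.
Comparing (forward last k vs required): k=1: A vs A ✓; k=2: GA vs AA ✗; k=3: AGA vs AAG ✗; k=4: GAGA vs AAGT ✗; k=5: CGAGA vs AAGTG ✗; k=6: ACGAGA vs AAGTGT ✗; k=7: CACGAGA vs AAGTGTG ✗.
Only k = 1 is perfect, so the longest perfect 3' overlap is 1.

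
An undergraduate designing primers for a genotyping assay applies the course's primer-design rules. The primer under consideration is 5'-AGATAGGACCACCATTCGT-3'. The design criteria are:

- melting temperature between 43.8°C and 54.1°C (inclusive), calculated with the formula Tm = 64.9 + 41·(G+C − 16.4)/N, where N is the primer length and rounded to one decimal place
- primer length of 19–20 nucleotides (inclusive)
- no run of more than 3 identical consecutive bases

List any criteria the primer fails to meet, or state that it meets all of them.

Base counts: A=6, T=4, G=4, C=5 (length 19).
Tm: Tm = 64.9 + 41·(9 − 16.4)/19 = 48.9°C ✓
length: length 19 ✓
homopolymer run: longest run = 2 ✓

Meets all criteria.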